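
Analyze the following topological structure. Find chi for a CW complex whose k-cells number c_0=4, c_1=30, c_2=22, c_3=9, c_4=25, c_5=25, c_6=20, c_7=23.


chi = sum_k (-1)^k c_k.
= (-1)^0*4 + (-1)^1*30 + (-1)^2*22 + (-1)^3*9 + (-1)^4*25 + (-1)^5*25 + (-1)^6*20 + (-1)^7*23
= (4) + (-30) + (22) + (-9) + (25) + (-25) + (20) + (-23)
= -16

-16


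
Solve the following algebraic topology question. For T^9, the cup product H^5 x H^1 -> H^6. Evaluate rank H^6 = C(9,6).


Cup product: H^p x H^q -> H^{p+q}; here p+q = 5+1 = 6.
rank H^k(T^n) = C(n,k).
C(9,6) = 84

84


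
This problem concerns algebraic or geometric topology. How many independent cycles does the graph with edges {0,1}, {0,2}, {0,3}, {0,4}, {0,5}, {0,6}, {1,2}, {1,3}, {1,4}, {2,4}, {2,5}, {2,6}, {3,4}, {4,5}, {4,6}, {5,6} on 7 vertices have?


b_1 = E - V + (number of components).
E = 16, V = 7, components = 1.
b_1 = 16 - 7 + 1 = 10

10


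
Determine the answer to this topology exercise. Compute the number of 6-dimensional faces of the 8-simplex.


Delta^8 has 8+1 vertices. A 6-face is a choice of 6+1 vertices.
f_6 = C(8+1, 6+1) = C(9,7) = 36

36


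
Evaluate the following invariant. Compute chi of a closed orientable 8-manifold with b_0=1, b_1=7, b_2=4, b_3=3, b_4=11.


By Poincare duality b_k = b_{8-k}, so full Betti numbers: b_0=1, b_1=7, b_2=4, b_3=3, b_4=11, b_5=3, b_6=4, b_7=7, b_8=1.
chi = sum (-1)^k b_k = 1

1


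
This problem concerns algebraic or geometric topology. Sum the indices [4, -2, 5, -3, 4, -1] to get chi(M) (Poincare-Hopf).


Poincare-Hopf: chi(M) = sum of indices of zeros.
chi = (4) + (-2) + (5) + (-3) + (4) + (-1) = 7

7


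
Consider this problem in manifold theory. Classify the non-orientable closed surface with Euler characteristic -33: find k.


chi = 2 - k for closed non-orientable surfaces with k crosscaps.
-33 = 2 - k
k = 2 - (-33) = 35

35


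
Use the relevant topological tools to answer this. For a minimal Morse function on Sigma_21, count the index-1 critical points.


A perfect Morse function has m_k = b_k.
For Sigma_21: b_0=1, b_1=2g=42, b_2=1.
Saddles m_1 = 2g = 42

42


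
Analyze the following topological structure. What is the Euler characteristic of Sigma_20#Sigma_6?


chi(Sigma_20) = 2 - 2*20 = -38
chi(Sigma_6) = 2 - 2*6 = -10
For surfaces: chi(A#B) = chi(A) + chi(B) - 2.
chi = -38 + -10 - 2 = -50

-50


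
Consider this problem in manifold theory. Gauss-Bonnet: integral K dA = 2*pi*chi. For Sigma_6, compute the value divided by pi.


Gauss-Bonnet: integral K dA = 2*pi*chi(M).
chi(Sigma_6) = 2 - 2*6 = -10.
(integral K dA)/pi = 2*chi = 2*(-10) = -20

-20


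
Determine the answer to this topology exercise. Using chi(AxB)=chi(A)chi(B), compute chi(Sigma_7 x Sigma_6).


chi(Sigma_7) = 2 - 2*7 = -12
chi(Sigma_6) = 2 - 2*6 = -10
chi(product) = (-12) * (-10) = 120

120


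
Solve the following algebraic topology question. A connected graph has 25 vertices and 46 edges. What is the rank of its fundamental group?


For a connected graph: rank(pi_1) = b_1 = E - V + 1 = 1 - chi.
chi = V - E = 25 - 46 = -21.
rank = 1 - (-21) = 46 - 25 + 1 = 22

22


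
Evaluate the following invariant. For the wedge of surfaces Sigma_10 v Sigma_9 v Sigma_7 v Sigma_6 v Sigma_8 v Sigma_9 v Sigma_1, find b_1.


For a wedge X v Y: reduced H_k(X v Y) = H_k(X) + H_k(Y).
Each Sigma_g contributes b_1 = 2g.
b_1 = 20 + 18 + 14 + 12 + 16 + 18 + 2 = 100

100


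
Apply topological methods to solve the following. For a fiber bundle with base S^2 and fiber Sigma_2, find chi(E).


chi(S^2) = 2 (n even), chi(Sigma_2) = 2 - 2*2 = -2.
chi(E) = 2 * (-2) = -4

-4


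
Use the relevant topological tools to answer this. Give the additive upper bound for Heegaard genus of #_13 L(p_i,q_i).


Heegaard genus satisfies g(A#B) <= g(A) + g(B).
Each lens space has g = 1.
Upper bound: 13 * 1 = 13

13


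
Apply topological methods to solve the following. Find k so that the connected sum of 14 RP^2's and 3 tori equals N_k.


Since a >= 1, the sum is non-orientable; each T^2 can be replaced by RP^2 # RP^2 (since T^2#RP^2 = 3RP^2).
Total crosscaps k = 14 + 2*3 = 20.
Check via chi: chi = 14*1 + 3*0 - (14+3-1)*2 = -18 = 2 - k = -18. Consistent.

20


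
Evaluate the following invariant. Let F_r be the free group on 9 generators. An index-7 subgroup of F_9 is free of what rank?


Nielsen-Schreier: an index-n subgroup of F_r is free of rank 1 + n(r-1).
Equivalently: chi(cover) = n*chi(base); chi(vee_r S^1) = 1 - 9 = -8.
chi(E) = 7*(-8) = -56; rank = 1 - chi(E) = 1 - (-56) = 57.
rank = 1 + 7*(9-1) = 1 + 56 = 57

57


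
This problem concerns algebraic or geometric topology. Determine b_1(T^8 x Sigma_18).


pi_1(A x B) = pi_1(A) x pi_1(B); rank of abelianization = b_1.
b_1(T^8) = 8, b_1(Sigma_18) = 2*18 = 36.
b_1(product) = 8 + 36 = 44

44


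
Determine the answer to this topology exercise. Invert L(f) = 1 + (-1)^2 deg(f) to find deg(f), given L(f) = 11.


L(f) = 1 + (-1)^2 deg(f) on S^2.
11 = 1 + (-1)^2 * deg(f)
(-1)^2 * deg(f) = 10
deg(f) = 10

10


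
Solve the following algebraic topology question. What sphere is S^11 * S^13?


Join of spheres: S^m * S^n = S^{m+n+1}.
dim = 11 + 13 + 1 = 25

25


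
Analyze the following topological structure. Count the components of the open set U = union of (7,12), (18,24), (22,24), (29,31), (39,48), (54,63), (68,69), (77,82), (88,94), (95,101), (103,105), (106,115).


Sort and merge overlapping open intervals.
Merged: (7,12), (18,24), (29,31), (39,48), (54,63), (68,69), (77,82), (88,94), (95,101), (103,105), (106,115).
Number of components = 11

11


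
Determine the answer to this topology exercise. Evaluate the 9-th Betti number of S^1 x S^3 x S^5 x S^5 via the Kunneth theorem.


Each S^d has Poincare polynomial 1 + t^d.
The product S^1 x S^3 x S^5 x S^5 has Poincare polynomial prod(1+t^d_i).
Expanding: b_0=1, b_1=1, b_3=1, b_4=1, b_5=2, b_6=2, b_8=2, b_9=2, b_10=1, b_11=1, b_13=1, b_14=1.
b_9 = 2

2


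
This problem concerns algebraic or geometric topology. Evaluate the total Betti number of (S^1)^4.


b_k(T^4) = C(4,k), so the sum over k is sum_k C(4,k) = 2^4.
Total = 2^4 = 16

16


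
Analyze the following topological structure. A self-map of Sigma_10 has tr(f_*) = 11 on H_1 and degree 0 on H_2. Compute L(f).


L(f) = tr(f_0*) - tr(f_1*) + tr(f_2*).
= 1 - (11) + (0)
= -10

-10


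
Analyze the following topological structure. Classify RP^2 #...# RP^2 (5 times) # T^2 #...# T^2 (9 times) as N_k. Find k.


Since a >= 1, the sum is non-orientable; each T^2 can be replaced by RP^2 # RP^2 (since T^2#RP^2 = 3RP^2).
Total crosscaps k = 5 + 2*9 = 23.
Check via chi: chi = 5*1 + 9*0 - (5+9-1)*2 = -21 = 2 - k = -21. Consistent.

23


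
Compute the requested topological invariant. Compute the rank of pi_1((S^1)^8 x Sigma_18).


pi_1(A x B) = pi_1(A) x pi_1(B); rank of abelianization = b_1.
b_1(T^8) = 8, b_1(Sigma_18) = 2*18 = 36.
b_1(product) = 8 + 36 = 44

44


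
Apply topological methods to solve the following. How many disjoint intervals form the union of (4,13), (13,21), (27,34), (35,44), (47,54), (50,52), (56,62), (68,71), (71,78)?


Sort and merge overlapping open intervals.
Merged: (4,13), (13,21), (27,34), (35,44), (47,54), (56,62), (68,71), (71,78).
Number of components = 8

8


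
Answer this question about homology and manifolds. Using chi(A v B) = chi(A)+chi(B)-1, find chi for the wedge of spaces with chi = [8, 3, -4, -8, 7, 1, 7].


chi(A v B) = chi(A) + chi(B) - 1 (one point identified).
For 7 spaces: chi = (sum chi_i) - (7 - 1).
sum = 14; chi = 14 - 6 = 8

8


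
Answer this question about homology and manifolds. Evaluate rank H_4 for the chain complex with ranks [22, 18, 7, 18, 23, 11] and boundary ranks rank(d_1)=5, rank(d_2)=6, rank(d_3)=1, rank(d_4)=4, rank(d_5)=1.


rank H_k = rank(ker d_k) - rank(im d_{k+1}).
rank(ker d_4) = rank(C_4) - rank(d_4) = 23 - 4 = 19.
rank(im d_{4+1}) = 1.
rank H_4 = 19 - 1 = 18

18


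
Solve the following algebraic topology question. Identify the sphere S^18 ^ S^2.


S^m ^ S^n = S^{m+n}.
k = 18 + 2 = 20

20


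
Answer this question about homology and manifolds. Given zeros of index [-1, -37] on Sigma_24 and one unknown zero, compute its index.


Poincare-Hopf: sum of indices = chi(M).
chi(Sigma_24) = 2 - 2*24 = -46.
Sum of known indices = -38.
x = chi - (sum known) = -46 - (-38) = -8

-8


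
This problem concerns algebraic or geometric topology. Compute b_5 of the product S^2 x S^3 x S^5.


Each S^d has Poincare polynomial 1 + t^d.
The product S^2 x S^3 x S^5 has Poincare polynomial prod(1+t^d_i).
Expanding: b_0=1, b_2=1, b_3=1, b_5=2, b_7=1, b_8=1, b_10=1.
b_5 = 2

2


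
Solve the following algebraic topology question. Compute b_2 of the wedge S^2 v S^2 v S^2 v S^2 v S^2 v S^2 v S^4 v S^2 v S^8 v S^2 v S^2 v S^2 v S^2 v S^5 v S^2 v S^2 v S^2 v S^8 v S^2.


For a wedge of spheres, H_k (k>0) is free on one generator per sphere of dimension k.
Spheres of dimension 2: count = 15.
b_2 = 15

15


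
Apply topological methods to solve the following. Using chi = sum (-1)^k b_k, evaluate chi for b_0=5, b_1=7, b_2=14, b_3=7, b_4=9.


chi = sum_k (-1)^k b_k.
= (5) + (-7) + (14) + (-7) + (9)
= 14

14


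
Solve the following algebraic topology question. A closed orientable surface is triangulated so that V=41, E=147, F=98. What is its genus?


chi = V - E + F = 41 - 147 + 98 = -8
For orientable closed surface: chi = 2 - 2g, so g = (2 - chi)/2.
g = (2 - (-8)) / 2 = 10 / 2 = 5

5


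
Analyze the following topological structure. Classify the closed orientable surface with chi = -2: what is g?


chi = 2 - 2g for closed orientable surfaces.
-2 = 2 - 2g
2g = 2 - (-2) = 4
g = 2

2


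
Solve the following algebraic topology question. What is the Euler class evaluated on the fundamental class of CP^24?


For any closed oriented manifold, <e(TM),[M]> = chi(M).
chi(CP^24) = 24+1 = 25

25


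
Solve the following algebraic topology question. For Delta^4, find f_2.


Delta^4 has 4+1 vertices. A 2-face is a choice of 2+1 vertices.
f_2 = C(4+1, 2+1) = C(5,3) = 10

10


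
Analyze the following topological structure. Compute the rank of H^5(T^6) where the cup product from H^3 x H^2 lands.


Cup product: H^p x H^q -> H^{p+q}; here p+q = 3+2 = 5.
rank H^k(T^n) = C(n,k).
C(6,5) = 6

6


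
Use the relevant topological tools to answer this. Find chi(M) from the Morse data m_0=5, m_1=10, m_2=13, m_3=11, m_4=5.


Morse theory: chi(M) = sum_k (-1)^k m_k where m_k = #(index-k critical points).
= (5) + (-10) + (13) + (-11) + (5) = 2

2


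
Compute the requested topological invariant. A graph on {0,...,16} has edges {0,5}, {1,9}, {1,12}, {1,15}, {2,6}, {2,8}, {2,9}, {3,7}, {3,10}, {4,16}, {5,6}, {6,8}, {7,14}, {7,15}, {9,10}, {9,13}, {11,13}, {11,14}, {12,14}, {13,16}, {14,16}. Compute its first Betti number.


b_1 = E - V + (number of components).
E = 21, V = 17, components = 1.
b_1 = 21 - 17 + 1 = 5

5


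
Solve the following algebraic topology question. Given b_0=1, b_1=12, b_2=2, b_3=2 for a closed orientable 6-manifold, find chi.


By Poincare duality b_k = b_{6-k}, so full Betti numbers: b_0=1, b_1=12, b_2=2, b_3=2, b_4=2, b_5=12, b_6=1.
chi = sum (-1)^k b_k = -20

-20


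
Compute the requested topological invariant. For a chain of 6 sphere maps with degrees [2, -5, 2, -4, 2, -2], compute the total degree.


Degree is multiplicative: deg(composition) = product of degrees.
= (2) * (-5) * (2) * (-4) * (2) * (-2) = -320

-320


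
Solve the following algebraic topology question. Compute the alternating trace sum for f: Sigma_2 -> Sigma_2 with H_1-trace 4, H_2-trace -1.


L(f) = tr(f_0*) - tr(f_1*) + tr(f_2*).
= 1 - (4) + (-1)
= -4

-4


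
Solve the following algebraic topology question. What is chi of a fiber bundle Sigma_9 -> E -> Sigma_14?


For a fiber bundle F -> E -> B (with CW structure): chi(E) = chi(B) * chi(F).
chi(Sigma_14) = -26, chi(Sigma_9) = -16.
chi(E) = (-26) * (-16) = 416

416


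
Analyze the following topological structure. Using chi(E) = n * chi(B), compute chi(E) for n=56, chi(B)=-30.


For a finite covering: chi(E) = (number of sheets) * chi(B).
chi(E) = 56 * (-30) = -1680

-1680


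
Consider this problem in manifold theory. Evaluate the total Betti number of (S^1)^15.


b_k(T^15) = C(15,k), so the sum over k is sum_k C(15,k) = 2^15.
Total = 2^15 = 32768

32768


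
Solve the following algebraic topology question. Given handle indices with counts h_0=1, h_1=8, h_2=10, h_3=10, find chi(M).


Handles of index k contribute (-1)^k to chi (same as CW cells).
chi = (1) + (-8) + (10) + (-10) = -7

-7


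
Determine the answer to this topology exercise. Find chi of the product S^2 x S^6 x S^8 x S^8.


chi is multiplicative: chi(X x Y) = chi(X) chi(Y).
Each even-dim sphere has chi = 2. There are 4 factors.
chi = 2^4 = 16

16


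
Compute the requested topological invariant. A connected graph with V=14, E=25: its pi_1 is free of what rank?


For a connected graph: rank(pi_1) = b_1 = E - V + 1 = 1 - chi.
chi = V - E = 14 - 25 = -11.
rank = 1 - (-11) = 25 - 14 + 1 = 12

12


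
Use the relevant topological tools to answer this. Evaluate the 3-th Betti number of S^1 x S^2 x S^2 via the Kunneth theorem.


Each S^d has Poincare polynomial 1 + t^d.
The product S^1 x S^2 x S^2 has Poincare polynomial prod(1+t^d_i).
Expanding: b_0=1, b_1=1, b_2=2, b_3=2, b_4=1, b_5=1.
b_3 = 2

2


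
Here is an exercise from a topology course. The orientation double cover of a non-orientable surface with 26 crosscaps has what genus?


chi(N_26) = 2 - 26 = -24.
Double cover: chi(Sigma_g) = 2 * chi(N_26) = 2*(-24) = -48.
2 - 2g = -48, so g = (2 - (-48))/2 = 50/2 = 25

25


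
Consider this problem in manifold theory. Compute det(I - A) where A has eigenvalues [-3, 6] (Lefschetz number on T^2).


For a torus self-map: L(f) = det(I - A) where A acts on H_1.
L(f) = (1--3) * (1-6) = 4 * -5 = -20

-20


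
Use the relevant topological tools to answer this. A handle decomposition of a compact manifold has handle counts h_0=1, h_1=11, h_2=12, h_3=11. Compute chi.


Handles of index k contribute (-1)^k to chi (same as CW cells).
chi = (1) + (-11) + (12) + (-11) = -9

-9


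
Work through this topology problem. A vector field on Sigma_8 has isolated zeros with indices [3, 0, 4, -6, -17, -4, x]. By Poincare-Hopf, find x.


Poincare-Hopf: sum of indices = chi(M).
chi(Sigma_8) = 2 - 2*8 = -14.
Sum of known indices = -20.
x = chi - (sum known) = -14 - (-20) = 6

6


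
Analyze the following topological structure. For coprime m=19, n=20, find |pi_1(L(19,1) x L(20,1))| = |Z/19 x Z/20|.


pi_1(X x Y) = pi_1(X) x pi_1(Y).
pi_1(L(19,1)) = Z/19, pi_1(L(20,1)) = Z/20.
|Z/19 x Z/20| = 19 * 20 = 380

380


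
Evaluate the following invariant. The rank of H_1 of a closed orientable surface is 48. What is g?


For a closed orientable surface: b_1 = 2g.
48 = 2g
g = 48 / 2 = 24

24


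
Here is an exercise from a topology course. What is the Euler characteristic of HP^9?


HP^9 has one cell in each dimension 0, 4, ..., 4*9 (9+1 cells, all even-dim).
chi = 9 + 1 = 10

10


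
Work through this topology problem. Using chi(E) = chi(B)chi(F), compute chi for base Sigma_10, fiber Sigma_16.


For a fiber bundle F -> E -> B (with CW structure): chi(E) = chi(B) * chi(F).
chi(Sigma_10) = -18, chi(Sigma_16) = -30.
chi(E) = (-18) * (-30) = 540

540


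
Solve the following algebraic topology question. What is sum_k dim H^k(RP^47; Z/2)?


H^k(RP^47; Z/2) = Z/2 for each 0 <= k <= 47.
Total dimension = 47 + 1 = 48

48


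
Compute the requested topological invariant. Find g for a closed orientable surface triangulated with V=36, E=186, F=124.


chi = V - E + F = 36 - 186 + 124 = -26
For orientable closed surface: chi = 2 - 2g, so g = (2 - chi)/2.
g = (2 - (-26)) / 2 = 28 / 2 = 14

14


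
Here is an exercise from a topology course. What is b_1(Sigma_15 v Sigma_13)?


For a wedge: H_1(A v B) = H_1(A) + H_1(B).
b_1(Sigma_15) = 30, b_1(Sigma_13) = 26.
b_1 = 30 + 26 = 56

56


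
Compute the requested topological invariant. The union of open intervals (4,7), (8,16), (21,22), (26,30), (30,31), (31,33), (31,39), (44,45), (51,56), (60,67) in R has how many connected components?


Sort and merge overlapping open intervals.
Merged: (4,7), (8,16), (21,22), (26,30), (30,31), (31,39), (44,45), (51,56), (60,67).
Number of components = 9

9


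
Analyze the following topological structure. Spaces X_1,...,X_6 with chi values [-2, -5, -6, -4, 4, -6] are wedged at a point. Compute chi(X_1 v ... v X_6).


chi(A v B) = chi(A) + chi(B) - 1 (one point identified).
For 6 spaces: chi = (sum chi_i) - (6 - 1).
sum = -19; chi = -19 - 5 = -24

-24


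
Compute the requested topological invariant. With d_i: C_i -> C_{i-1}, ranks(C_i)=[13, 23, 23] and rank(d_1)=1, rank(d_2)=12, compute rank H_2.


rank H_k = rank(ker d_k) - rank(im d_{k+1}).
rank(ker d_2) = rank(C_2) - rank(d_2) = 23 - 12 = 11.
rank(im d_{2+1}) = 0.
rank H_2 = 11 - 0 = 11

11


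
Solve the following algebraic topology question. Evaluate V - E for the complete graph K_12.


K_12: V = 12, E = C(12,2) = 66.
chi = V - E = 12 - 66 = -54

-54


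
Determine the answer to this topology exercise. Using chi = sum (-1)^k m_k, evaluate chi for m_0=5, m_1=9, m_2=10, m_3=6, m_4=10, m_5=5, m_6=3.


Morse theory: chi(M) = sum_k (-1)^k m_k where m_k = #(index-k critical points).
= (5) + (-9) + (10) + (-6) + (10) + (-5) + (3) = 8

8


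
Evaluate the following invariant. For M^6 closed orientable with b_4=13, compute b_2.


Poincare duality for closed orientable n-manifolds: b_k = b_{n-k}.
Here n = 6, so b_2 = b_4 = 13

13


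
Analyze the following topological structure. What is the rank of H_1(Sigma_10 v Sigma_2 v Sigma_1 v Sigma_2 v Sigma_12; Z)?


For a wedge X v Y: reduced H_k(X v Y) = H_k(X) + H_k(Y).
Each Sigma_g contributes b_1 = 2g.
b_1 = 20 + 4 + 2 + 4 + 24 = 54

54


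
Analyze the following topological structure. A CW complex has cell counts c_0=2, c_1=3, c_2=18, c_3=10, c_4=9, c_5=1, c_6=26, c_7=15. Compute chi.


chi = sum_k (-1)^k c_k.
= (-1)^0*2 + (-1)^1*3 + (-1)^2*18 + (-1)^3*10 + (-1)^4*9 + (-1)^5*1 + (-1)^6*26 + (-1)^7*15
= (2) + (-3) + (18) + (-10) + (9) + (-1) + (26) + (-15)
= 26

26


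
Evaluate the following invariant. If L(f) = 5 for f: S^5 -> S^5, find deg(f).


L(f) = 1 + (-1)^5 deg(f) on S^5.
5 = 1 + (-1)^5 * deg(f)
(-1)^5 * deg(f) = 4
deg(f) = -4

-4


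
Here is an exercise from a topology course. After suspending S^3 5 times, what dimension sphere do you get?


Each suspension raises dimension by 1: Sigma S^n = S^{n+1}.
Sigma^5 S^3 = S^{3+5} = S^8

8


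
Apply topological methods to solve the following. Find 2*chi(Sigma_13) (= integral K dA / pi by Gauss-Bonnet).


Gauss-Bonnet: integral K dA = 2*pi*chi(M).
chi(Sigma_13) = 2 - 2*13 = -24.
(integral K dA)/pi = 2*chi = 2*(-24) = -48

-48


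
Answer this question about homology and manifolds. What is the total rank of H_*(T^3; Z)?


b_k(T^3) = C(3,k), so the sum over k is sum_k C(3,k) = 2^3.
Total = 2^3 = 8

8


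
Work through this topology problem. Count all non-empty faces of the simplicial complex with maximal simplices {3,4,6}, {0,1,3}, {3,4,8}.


Each maximal simplex on m vertices has 2^m - 1 nonempty faces.
Take the union (dedupe shared faces).
Total distinct faces = 17

17


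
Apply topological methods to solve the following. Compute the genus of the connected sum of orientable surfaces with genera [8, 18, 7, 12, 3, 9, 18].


Genus is additive under connected sum of orientable surfaces.
g = 8 + 18 + 7 + 12 + 3 + 9 + 18 = 75

75


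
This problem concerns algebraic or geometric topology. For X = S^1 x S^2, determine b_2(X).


Each S^d has Poincare polynomial 1 + t^d.
The product S^1 x S^2 has Poincare polynomial prod(1+t^d_i).
Expanding: b_0=1, b_1=1, b_2=1, b_3=1.
b_2 = 1

1


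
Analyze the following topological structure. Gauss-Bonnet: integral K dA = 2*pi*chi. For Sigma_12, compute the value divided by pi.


Gauss-Bonnet: integral K dA = 2*pi*chi(M).
chi(Sigma_12) = 2 - 2*12 = -22.
(integral K dA)/pi = 2*chi = 2*(-22) = -44

-44


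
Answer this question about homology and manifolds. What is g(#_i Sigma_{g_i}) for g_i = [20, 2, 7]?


Genus is additive under connected sum of orientable surfaces.
g = 20 + 2 + 7 = 29

29


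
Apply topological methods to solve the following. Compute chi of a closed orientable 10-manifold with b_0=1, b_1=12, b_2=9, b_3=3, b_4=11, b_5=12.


By Poincare duality b_k = b_{10-k}, so full Betti numbers: b_0=1, b_1=12, b_2=9, b_3=3, b_4=11, b_5=12, b_6=11, b_7=3, b_8=9, b_9=12, b_10=1.
chi = sum (-1)^k b_k = 0

0


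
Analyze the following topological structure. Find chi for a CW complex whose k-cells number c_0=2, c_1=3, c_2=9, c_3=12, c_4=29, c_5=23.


chi = sum_k (-1)^k c_k.
= (-1)^0*2 + (-1)^1*3 + (-1)^2*9 + (-1)^3*12 + (-1)^4*29 + (-1)^5*23
= (2) + (-3) + (9) + (-12) + (29) + (-23)
= 2

2


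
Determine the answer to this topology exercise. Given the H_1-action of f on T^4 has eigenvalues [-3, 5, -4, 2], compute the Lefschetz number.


For a torus self-map: L(f) = det(I - A) where A acts on H_1.
L(f) = (1--3) * (1-5) * (1--4) * (1-2) = 4 * -4 * 5 * -1 = 80

80


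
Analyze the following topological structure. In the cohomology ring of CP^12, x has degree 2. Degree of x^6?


|x| = 2 in H^*(CP^n).
|x^6| = 6 * |x| = 6 * 2 = 12

12


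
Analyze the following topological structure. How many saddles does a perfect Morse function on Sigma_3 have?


A perfect Morse function has m_k = b_k.
For Sigma_3: b_0=1, b_1=2g=6, b_2=1.
Saddles m_1 = 2g = 6

6


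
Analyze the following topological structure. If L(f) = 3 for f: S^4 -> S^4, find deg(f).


L(f) = 1 + (-1)^4 deg(f) on S^4.
3 = 1 + (-1)^4 * deg(f)
(-1)^4 * deg(f) = 2
deg(f) = 2

2


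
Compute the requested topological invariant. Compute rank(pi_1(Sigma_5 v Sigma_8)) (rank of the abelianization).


For a wedge: H_1(A v B) = H_1(A) + H_1(B).
b_1(Sigma_5) = 10, b_1(Sigma_8) = 16.
b_1 = 10 + 16 = 26

26


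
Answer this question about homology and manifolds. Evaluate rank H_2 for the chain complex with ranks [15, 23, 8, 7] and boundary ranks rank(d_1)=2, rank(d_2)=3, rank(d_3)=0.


rank H_k = rank(ker d_k) - rank(im d_{k+1}).
rank(ker d_2) = rank(C_2) - rank(d_2) = 8 - 3 = 5.
rank(im d_{2+1}) = 0.
rank H_2 = 5 - 0 = 5

5


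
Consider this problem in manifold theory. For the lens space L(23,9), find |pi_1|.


pi_1(L(p,q)) = Z/pZ for any q coprime to p.
|pi_1(L(23,9))| = 23

23


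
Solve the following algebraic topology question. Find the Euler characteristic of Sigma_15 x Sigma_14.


chi(Sigma_15) = 2 - 2*15 = -28
chi(Sigma_14) = 2 - 2*14 = -26
chi(product) = (-28) * (-26) = 728

728


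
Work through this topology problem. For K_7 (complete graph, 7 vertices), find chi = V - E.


K_7: V = 7, E = C(7,2) = 21.
chi = V - E = 7 - 21 = -14

-14


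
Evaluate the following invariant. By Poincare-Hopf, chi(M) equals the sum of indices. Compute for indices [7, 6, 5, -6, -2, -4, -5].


Poincare-Hopf: chi(M) = sum of indices of zeros.
chi = (7) + (6) + (5) + (-6) + (-2) + (-4) + (-5) = 1

1


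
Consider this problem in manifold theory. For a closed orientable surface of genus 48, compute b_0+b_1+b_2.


For Sigma_48: b_0 = 1, b_1 = 2g = 96, b_2 = 1.
Total = 1 + 96 + 1 = 98

98


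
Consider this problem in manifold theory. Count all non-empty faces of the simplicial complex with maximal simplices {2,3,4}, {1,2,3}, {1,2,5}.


Each maximal simplex on m vertices has 2^m - 1 nonempty faces.
Take the union (dedupe shared faces).
Total distinct faces = 15

15


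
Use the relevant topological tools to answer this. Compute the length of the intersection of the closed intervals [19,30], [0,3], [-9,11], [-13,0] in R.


Intersection = [max(a_i), min(b_i)] = [19, 0].
Since 19 > 0, the intersection is empty.
Length = 0

0


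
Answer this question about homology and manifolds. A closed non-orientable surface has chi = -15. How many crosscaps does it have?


chi = 2 - k for closed non-orientable surfaces with k crosscaps.
-15 = 2 - k
k = 2 - (-15) = 17

17


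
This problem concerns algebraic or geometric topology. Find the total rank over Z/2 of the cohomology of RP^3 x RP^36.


dim H^*(RP^n; Z/2) = n+1 (one Z/2 in each degree 0..n).
Total Betti number is multiplicative.
Total = (3+1) * (36+1) = 4 * 37 = 148

148


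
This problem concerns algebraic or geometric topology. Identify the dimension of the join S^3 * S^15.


Join of spheres: S^m * S^n = S^{m+n+1}.
dim = 3 + 15 + 1 = 19

19


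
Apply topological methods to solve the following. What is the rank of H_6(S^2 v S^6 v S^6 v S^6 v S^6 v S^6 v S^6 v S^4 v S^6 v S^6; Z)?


For a wedge of spheres, H_k (k>0) is free on one generator per sphere of dimension k.
Spheres of dimension 6: count = 8.
b_6 = 8

8


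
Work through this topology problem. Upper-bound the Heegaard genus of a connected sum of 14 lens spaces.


Heegaard genus satisfies g(A#B) <= g(A) + g(B).
Each lens space has g = 1.
Upper bound: 14 * 1 = 14

14


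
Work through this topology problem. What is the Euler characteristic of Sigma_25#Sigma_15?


chi(Sigma_25) = 2 - 2*25 = -48
chi(Sigma_15) = 2 - 2*15 = -28
For surfaces: chi(A#B) = chi(A) + chi(B) - 2.
chi = -48 + -28 - 2 = -78

-78


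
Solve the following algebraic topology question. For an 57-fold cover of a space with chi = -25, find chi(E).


For a finite covering: chi(E) = (number of sheets) * chi(B).
chi(E) = 57 * (-25) = -1425

-1425


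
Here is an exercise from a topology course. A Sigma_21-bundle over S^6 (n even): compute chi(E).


chi(S^6) = 2 (n even), chi(Sigma_21) = 2 - 2*21 = -40.
chi(E) = 2 * (-40) = -80

-80


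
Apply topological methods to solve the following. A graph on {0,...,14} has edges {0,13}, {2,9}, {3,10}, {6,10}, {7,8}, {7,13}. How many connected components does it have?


Run DFS/union-find over 15 vertices.
V = 15, E = 6.
Number of components = 9

9


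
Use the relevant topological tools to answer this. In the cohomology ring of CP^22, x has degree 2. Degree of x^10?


|x| = 2 in H^*(CP^n).
|x^10| = 10 * |x| = 10 * 2 = 20

20


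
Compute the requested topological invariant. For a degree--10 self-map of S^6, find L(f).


On S^6: L(f) = tr(f_0*) + (-1)^6 tr(f_6*) = 1 + (-1)^6 * deg(f).
L(f) = 1 + (-1)^6 * -10 = 1 + -10 = -9

-9


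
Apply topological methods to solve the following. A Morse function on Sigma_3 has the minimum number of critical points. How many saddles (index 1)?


A perfect Morse function has m_k = b_k.
For Sigma_3: b_0=1, b_1=2g=6, b_2=1.
Saddles m_1 = 2g = 6

6


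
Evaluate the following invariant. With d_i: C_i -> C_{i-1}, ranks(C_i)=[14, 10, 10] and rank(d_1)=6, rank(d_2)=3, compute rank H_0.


rank H_k = rank(ker d_k) - rank(im d_{k+1}).
rank(ker d_0) = rank(C_0) - rank(d_0) = 14 - 0 = 14.
rank(im d_{0+1}) = 6.
rank H_0 = 14 - 6 = 8

8


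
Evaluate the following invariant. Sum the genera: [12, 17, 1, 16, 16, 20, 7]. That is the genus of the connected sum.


Genus is additive under connected sum of orientable surfaces.
g = 12 + 17 + 1 + 16 + 16 + 20 + 7 = 89

89


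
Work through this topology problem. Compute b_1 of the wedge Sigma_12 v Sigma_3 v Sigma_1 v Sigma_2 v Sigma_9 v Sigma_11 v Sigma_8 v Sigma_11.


For a wedge X v Y: reduced H_k(X v Y) = H_k(X) + H_k(Y).
Each Sigma_g contributes b_1 = 2g.
b_1 = 24 + 6 + 2 + 4 + 18 + 22 + 16 + 22 = 114

114


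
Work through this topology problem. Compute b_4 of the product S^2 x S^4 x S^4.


Each S^d has Poincare polynomial 1 + t^d.
The product S^2 x S^4 x S^4 has Poincare polynomial prod(1+t^d_i).
Expanding: b_0=1, b_2=1, b_4=2, b_6=2, b_8=1, b_10=1.
b_4 = 2

2


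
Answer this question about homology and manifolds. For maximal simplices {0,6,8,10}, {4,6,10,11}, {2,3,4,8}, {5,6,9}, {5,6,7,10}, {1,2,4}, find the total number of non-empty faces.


Each maximal simplex on m vertices has 2^m - 1 nonempty faces.
Take the union (dedupe shared faces).
Total distinct faces = 60

60


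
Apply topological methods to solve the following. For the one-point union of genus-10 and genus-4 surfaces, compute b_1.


For a wedge: H_1(A v B) = H_1(A) + H_1(B).
b_1(Sigma_10) = 20, b_1(Sigma_4) = 8.
b_1 = 20 + 8 = 28

28


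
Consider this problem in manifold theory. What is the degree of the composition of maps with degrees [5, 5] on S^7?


Degree is multiplicative: deg(composition) = product of degrees.
= (5) * (5) = 25

25


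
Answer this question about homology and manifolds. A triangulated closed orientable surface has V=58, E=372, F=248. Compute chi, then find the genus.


chi = V - E + F = 58 - 372 + 248 = -66
For orientable closed surface: chi = 2 - 2g, so g = (2 - chi)/2.
g = (2 - (-66)) / 2 = 68 / 2 = 34

34


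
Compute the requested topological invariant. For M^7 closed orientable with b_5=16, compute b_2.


Poincare duality for closed orientable n-manifolds: b_k = b_{n-k}.
Here n = 7, so b_2 = b_5 = 16

16


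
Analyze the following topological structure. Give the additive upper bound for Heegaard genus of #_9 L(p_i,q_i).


Heegaard genus satisfies g(A#B) <= g(A) + g(B).
Each lens space has g = 1.
Upper bound: 9 * 1 = 9

9


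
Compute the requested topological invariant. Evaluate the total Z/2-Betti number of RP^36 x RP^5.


dim H^*(RP^n; Z/2) = n+1 (one Z/2 in each degree 0..n).
Total Betti number is multiplicative.
Total = (36+1) * (5+1) = 37 * 6 = 222

222


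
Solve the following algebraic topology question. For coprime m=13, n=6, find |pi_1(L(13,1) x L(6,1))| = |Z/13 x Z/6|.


pi_1(X x Y) = pi_1(X) x pi_1(Y).
pi_1(L(13,1)) = Z/13, pi_1(L(6,1)) = Z/6.
|Z/13 x Z/6| = 13 * 6 = 78

78


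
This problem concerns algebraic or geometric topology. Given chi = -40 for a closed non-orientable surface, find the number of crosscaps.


chi = 2 - k for closed non-orientable surfaces with k crosscaps.
-40 = 2 - k
k = 2 - (-40) = 42

42


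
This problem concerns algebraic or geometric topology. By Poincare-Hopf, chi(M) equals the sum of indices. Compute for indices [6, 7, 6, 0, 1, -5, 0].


Poincare-Hopf: chi(M) = sum of indices of zeros.
chi = (6) + (7) + (6) + (0) + (1) + (-5) + (0) = 15

15


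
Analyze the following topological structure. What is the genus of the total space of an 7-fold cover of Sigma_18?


For an n-sheeted cover: chi(E) = n * chi(B).
chi(Sigma_18) = 2 - 2*18 = -34.
chi(E) = 7 * (-34) = -238.
genus(E) = (2 - chi(E))/2 = (2 - (-238))/2 = 240/2 = 120

120


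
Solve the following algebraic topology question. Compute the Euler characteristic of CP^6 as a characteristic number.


For any closed oriented manifold, <e(TM),[M]> = chi(M).
chi(CP^6) = 6+1 = 7

7


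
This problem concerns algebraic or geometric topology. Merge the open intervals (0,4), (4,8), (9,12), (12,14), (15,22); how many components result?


Sort and merge overlapping open intervals.
Merged: (0,4), (4,8), (9,12), (12,14), (15,22).
Number of components = 5

5


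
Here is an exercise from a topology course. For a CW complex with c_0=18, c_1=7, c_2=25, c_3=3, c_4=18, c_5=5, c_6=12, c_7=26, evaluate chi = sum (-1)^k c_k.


chi = sum_k (-1)^k c_k.
= (-1)^0*18 + (-1)^1*7 + (-1)^2*25 + (-1)^3*3 + (-1)^4*18 + (-1)^5*5 + (-1)^6*12 + (-1)^7*26
= (18) + (-7) + (25) + (-3) + (18) + (-5) + (12) + (-26)
= 32

32


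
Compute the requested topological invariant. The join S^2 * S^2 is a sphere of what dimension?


Join of spheres: S^m * S^n = S^{m+n+1}.
dim = 2 + 2 + 1 = 5

5


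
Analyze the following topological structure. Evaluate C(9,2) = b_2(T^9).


By the Kunneth formula, b_k(T^n) = C(n,k).
b_2(T^9) = C(9,2).
C(9,2) = 9!/(2!*7!) = 36

36


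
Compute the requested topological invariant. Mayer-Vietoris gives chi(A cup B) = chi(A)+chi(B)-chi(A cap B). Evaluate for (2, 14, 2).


chi(A cup B) = chi(A) + chi(B) - chi(A cap B)
= 2 + (14) - (2)
= 14

14


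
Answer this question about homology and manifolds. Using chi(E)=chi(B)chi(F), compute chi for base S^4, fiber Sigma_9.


chi(S^4) = 2 (n even), chi(Sigma_9) = 2 - 2*9 = -16.
chi(E) = 2 * (-16) = -32

-32


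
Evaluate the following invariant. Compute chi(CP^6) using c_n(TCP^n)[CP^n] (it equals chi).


For any closed oriented manifold, <e(TM),[M]> = chi(M).
chi(CP^6) = 6+1 = 7

7


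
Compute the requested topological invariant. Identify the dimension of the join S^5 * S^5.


Join of spheres: S^m * S^n = S^{m+n+1}.
dim = 5 + 5 + 1 = 11

11


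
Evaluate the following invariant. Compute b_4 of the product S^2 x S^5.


Each S^d has Poincare polynomial 1 + t^d.
The product S^2 x S^5 has Poincare polynomial prod(1+t^d_i).
Expanding: b_0=1, b_2=1, b_5=1, b_7=1.
b_4 = 0

0


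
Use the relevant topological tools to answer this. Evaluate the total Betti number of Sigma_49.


For Sigma_49: b_0 = 1, b_1 = 2g = 98, b_2 = 1.
Total = 1 + 98 + 1 = 100

100


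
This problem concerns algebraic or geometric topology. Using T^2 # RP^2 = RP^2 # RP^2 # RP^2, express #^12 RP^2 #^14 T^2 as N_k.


Since a >= 1, the sum is non-orientable; each T^2 can be replaced by RP^2 # RP^2 (since T^2#RP^2 = 3RP^2).
Total crosscaps k = 12 + 2*14 = 40.
Check via chi: chi = 12*1 + 14*0 - (12+14-1)*2 = -38 = 2 - k = -38. Consistent.

40


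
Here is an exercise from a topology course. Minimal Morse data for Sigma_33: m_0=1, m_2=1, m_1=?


A perfect Morse function has m_k = b_k.
For Sigma_33: b_0=1, b_1=2g=66, b_2=1.
Saddles m_1 = 2g = 66

66


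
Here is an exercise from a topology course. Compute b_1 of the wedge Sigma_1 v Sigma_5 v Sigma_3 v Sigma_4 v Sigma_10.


For a wedge X v Y: reduced H_k(X v Y) = H_k(X) + H_k(Y).
Each Sigma_g contributes b_1 = 2g.
b_1 = 2 + 10 + 6 + 8 + 20 = 46

46


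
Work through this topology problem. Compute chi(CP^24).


CP^24 has one cell in each even dimension 0, 2, ..., 2*24 (24+1 cells total).
All cells are even-dimensional, so chi = number of cells.
chi = 24 + 1 = 25

25


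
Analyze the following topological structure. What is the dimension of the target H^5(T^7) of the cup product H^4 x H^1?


Cup product: H^p x H^q -> H^{p+q}; here p+q = 4+1 = 5.
rank H^k(T^n) = C(n,k).
C(7,5) = 21

21


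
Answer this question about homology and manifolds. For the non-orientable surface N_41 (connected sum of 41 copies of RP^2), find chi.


For a non-orientable closed surface with k crosscaps: chi = 2 - k.
Here k = 41.
chi = 2 - 41 = -39

-39


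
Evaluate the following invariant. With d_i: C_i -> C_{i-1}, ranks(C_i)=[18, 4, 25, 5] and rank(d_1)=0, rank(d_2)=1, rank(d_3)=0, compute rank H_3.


rank H_k = rank(ker d_k) - rank(im d_{k+1}).
rank(ker d_3) = rank(C_3) - rank(d_3) = 5 - 0 = 5.
rank(im d_{3+1}) = 0.
rank H_3 = 5 - 0 = 5

5


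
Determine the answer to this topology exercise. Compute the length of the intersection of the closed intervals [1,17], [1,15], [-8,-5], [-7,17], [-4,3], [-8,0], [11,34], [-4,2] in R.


Intersection = [max(a_i), min(b_i)] = [11, -5].
Since 11 > -5, the intersection is empty.
Length = 0

0


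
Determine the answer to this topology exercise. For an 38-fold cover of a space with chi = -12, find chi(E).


For a finite covering: chi(E) = (number of sheets) * chi(B).
chi(E) = 38 * (-12) = -456

-456


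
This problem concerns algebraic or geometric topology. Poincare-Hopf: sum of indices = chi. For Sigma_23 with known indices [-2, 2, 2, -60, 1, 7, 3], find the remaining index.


Poincare-Hopf: sum of indices = chi(M).
chi(Sigma_23) = 2 - 2*23 = -44.
Sum of known indices = -47.
x = chi - (sum known) = -44 - (-47) = 3

3


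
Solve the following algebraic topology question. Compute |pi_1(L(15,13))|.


pi_1(L(p,q)) = Z/pZ for any q coprime to p.
|pi_1(L(15,13))| = 15

15


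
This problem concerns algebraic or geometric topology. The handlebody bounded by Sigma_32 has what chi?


A genus-g handlebody deformation retracts to a wedge of g circles.
chi(vee_g S^1) = 1 - g.
chi(H_32) = 1 - 32 = -31

-31


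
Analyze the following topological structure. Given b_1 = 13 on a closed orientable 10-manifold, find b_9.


Poincare duality for closed orientable n-manifolds: b_k = b_{n-k}.
Here n = 10, so b_9 = b_1 = 13

13


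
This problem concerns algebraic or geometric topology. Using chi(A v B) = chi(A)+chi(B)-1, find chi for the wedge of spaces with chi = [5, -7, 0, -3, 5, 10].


chi(A v B) = chi(A) + chi(B) - 1 (one point identified).
For 6 spaces: chi = (sum chi_i) - (6 - 1).
sum = 10; chi = 10 - 5 = 5

5


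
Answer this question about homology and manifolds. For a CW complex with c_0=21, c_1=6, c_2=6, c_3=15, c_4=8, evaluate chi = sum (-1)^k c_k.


chi = sum_k (-1)^k c_k.
= (-1)^0*21 + (-1)^1*6 + (-1)^2*6 + (-1)^3*15 + (-1)^4*8
= (21) + (-6) + (6) + (-15) + (8)
= 14

14


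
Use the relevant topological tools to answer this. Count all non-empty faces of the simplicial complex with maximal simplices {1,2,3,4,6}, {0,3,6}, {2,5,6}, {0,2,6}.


Each maximal simplex on m vertices has 2^m - 1 nonempty faces.
Take the union (dedupe shared faces).
Total distinct faces = 41

41


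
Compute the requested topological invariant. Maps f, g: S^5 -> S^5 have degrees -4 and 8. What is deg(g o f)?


Degree is multiplicative under composition: deg(g o f) = deg(g) * deg(f).
= 8 * -4 = -32

-32


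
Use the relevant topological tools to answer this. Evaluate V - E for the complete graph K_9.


K_9: V = 9, E = C(9,2) = 36.
chi = V - E = 9 - 36 = -27

-27


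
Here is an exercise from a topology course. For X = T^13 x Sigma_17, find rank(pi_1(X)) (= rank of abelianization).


pi_1(A x B) = pi_1(A) x pi_1(B); rank of abelianization = b_1.
b_1(T^13) = 13, b_1(Sigma_17) = 2*17 = 34.
b_1(product) = 13 + 34 = 47

47


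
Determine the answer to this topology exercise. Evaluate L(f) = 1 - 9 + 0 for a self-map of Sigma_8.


L(f) = tr(f_0*) - tr(f_1*) + tr(f_2*).
= 1 - (9) + (0)
= -8

-8


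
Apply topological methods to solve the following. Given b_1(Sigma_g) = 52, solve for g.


For a closed orientable surface: b_1 = 2g.
52 = 2g
g = 52 / 2 = 26

26


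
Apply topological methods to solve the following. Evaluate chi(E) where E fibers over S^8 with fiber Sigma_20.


chi(S^8) = 2 (n even), chi(Sigma_20) = 2 - 2*20 = -38.
chi(E) = 2 * (-38) = -76

-76


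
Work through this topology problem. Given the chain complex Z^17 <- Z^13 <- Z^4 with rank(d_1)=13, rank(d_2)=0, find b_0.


rank H_k = rank(ker d_k) - rank(im d_{k+1}).
rank(ker d_0) = rank(C_0) - rank(d_0) = 17 - 0 = 17.
rank(im d_{0+1}) = 13.
rank H_0 = 17 - 13 = 4

4


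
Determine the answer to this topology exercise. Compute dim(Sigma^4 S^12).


Each suspension raises dimension by 1: Sigma S^n = S^{n+1}.
Sigma^4 S^12 = S^{12+4} = S^16

16


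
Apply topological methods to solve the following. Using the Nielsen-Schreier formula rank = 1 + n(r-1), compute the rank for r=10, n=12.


Nielsen-Schreier: an index-n subgroup of F_r is free of rank 1 + n(r-1).
Equivalently: chi(cover) = n*chi(base); chi(vee_r S^1) = 1 - 10 = -9.
chi(E) = 12*(-9) = -108; rank = 1 - chi(E) = 1 - (-108) = 109.
rank = 1 + 12*(10-1) = 1 + 108 = 109

109


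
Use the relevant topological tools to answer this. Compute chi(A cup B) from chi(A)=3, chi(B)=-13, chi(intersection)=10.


chi(A cup B) = chi(A) + chi(B) - chi(A cap B)
= 3 + (-13) - (10)
= -20

-20


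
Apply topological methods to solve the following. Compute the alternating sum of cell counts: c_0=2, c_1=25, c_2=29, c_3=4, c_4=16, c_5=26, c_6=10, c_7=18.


chi = sum_k (-1)^k c_k.
= (-1)^0*2 + (-1)^1*25 + (-1)^2*29 + (-1)^3*4 + (-1)^4*16 + (-1)^5*26 + (-1)^6*10 + (-1)^7*18
= (2) + (-25) + (29) + (-4) + (16) + (-26) + (10) + (-18)
= -16

-16
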